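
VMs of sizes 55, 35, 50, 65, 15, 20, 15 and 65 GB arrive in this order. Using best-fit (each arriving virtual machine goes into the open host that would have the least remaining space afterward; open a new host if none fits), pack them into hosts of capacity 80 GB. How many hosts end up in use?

5

  55 → host 1 (new)  [load 55/80]
  35 → host 2 (new)  [load 35/80]
  50 → host 3 (new)  [load 50/80]
  65 → host 4 (new)  [load 65/80]
  15 → host 4  [load 80/80]
  20 → host 1  [load 75/80]
  15 → host 3  [load 65/80]
  65 → host 5 (new)  [load 65/80]
5 hosts opened.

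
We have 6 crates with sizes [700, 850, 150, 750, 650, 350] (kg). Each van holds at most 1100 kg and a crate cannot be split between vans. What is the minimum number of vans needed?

Total = 850 + 750 + 700 + 650 + 350 + 150 = 3450 kg.
Lower bound: ⌈3450/1100⌉ = 4 vans.
A packing using 4 vans:
  van 1: 850 + 150 = 1000
  van 2: 750 + 350 = 1100
  van 3: 700 = 700
  van 4: 650 = 650
This matches the lower bound, so 4 is optimal.

4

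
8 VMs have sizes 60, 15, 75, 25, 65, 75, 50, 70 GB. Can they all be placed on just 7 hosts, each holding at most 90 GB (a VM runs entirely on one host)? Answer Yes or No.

A valid assignment using 6 hosts:
  host 1: 75 + 15 = 90
  host 2: 75 = 75
  host 3: 70 = 70
  host 4: 65 + 25 = 90
  host 5: 60 = 60
  host 6: 50 = 50
That uses only 6 ≤ 7, so 7 hosts are enough.

Yes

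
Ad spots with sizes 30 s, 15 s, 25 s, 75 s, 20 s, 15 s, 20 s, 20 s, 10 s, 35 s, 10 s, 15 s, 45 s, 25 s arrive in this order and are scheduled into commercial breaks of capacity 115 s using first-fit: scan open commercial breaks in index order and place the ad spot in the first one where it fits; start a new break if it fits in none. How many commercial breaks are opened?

4

  30 → break 1 (new)  [load 30/115]
  15 → break 1  [load 45/115]
  25 → break 1  [load 70/115]
  75 → break 2 (new)  [load 75/115]
  20 → break 1  [load 90/115]
  15 → break 1  [load 105/115]
  20 → break 2  [load 95/115]
  20 → break 2  [load 115/115]
  10 → break 1  [load 115/115]
  35 → break 3 (new)  [load 35/115]
  10 → break 3  [load 45/115]
  15 → break 3  [load 60/115]
  45 → break 3  [load 105/115]
  25 → break 4 (new)  [load 25/115]
4 commercial breaks opened.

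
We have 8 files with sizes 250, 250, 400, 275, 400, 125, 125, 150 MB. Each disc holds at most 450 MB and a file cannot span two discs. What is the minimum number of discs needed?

Total = 400 + 400 + 275 + 250 + 250 + 150 + 125 + 125 = 1975 MB.
Lower bound: ⌈1975/450⌉ = 5 discs.
A packing using 5 discs:
  disc 1: 400 = 400
  disc 2: 400 = 400
  disc 3: 275 + 150 = 425
  disc 4: 250 + 125 = 375
  disc 5: 250 + 125 = 375
This matches the lower bound, so 5 is optimal.

5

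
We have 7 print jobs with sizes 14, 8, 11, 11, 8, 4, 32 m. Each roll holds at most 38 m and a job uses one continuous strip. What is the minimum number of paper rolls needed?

3

Total = 32 + 14 + 11 + 11 + 8 + 8 + 4 = 88 m.
Lower bound: ⌈88/38⌉ = 3 paper rolls.
A packing using 3 paper rolls:
  roll 1: 32 + 4 = 36
  roll 2: 14 + 11 + 11 = 36
  roll 3: 8 + 8 = 16
This matches the lower bound, so 3 is optimal.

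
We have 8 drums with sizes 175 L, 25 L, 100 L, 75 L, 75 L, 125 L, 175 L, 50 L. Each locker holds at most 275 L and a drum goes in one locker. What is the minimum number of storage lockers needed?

Total = 175 + 175 + 125 + 100 + 75 + 75 + 50 + 25 = 800 L.
Lower bound: ⌈800/275⌉ = 3 storage lockers.
A packing using 3 storage lockers:
  locker 1: 175 + 100 = 275
  locker 2: 175 + 75 + 25 = 275
  locker 3: 125 + 75 + 50 = 250
This matches the lower bound, so 3 is optimal.

3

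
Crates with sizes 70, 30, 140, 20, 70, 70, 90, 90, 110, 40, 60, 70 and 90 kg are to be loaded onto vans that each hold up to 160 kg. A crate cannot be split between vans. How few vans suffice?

6

Total = 140 + 110 + 90 + 90 + 90 + 70 + 70 + 70 + 70 + 60 + 40 + 30 + 20 = 950 kg.
Lower bound: ⌈950/160⌉ = 6 vans.
A packing using 6 vans:
  van 1: 140 + 20 = 160
  van 2: 110 + 40 = 150
  van 3: 90 + 70 = 160
  van 4: 90 + 70 = 160
  van 5: 90 + 70 = 160
  van 6: 70 + 60 + 30 = 160
This matches the lower bound, so 6 is optimal.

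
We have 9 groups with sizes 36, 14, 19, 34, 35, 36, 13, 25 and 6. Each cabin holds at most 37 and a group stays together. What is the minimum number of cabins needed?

7

Total = 36 + 36 + 35 + 34 + 25 + 19 + 14 + 13 + 6 = 218.
Lower bound: ⌈218/37⌉ = 6 cabins.
A packing using 7 cabins:
  cabin 1: 36 = 36
  cabin 2: 36 = 36
  cabin 3: 35 = 35
  cabin 4: 34 = 34
  cabin 5: 25 + 6 = 31
  cabin 6: 19 + 14 = 33
  cabin 7: 13 = 13
No arrangement into 6 cabins stays within capacity, so 7 is optimal.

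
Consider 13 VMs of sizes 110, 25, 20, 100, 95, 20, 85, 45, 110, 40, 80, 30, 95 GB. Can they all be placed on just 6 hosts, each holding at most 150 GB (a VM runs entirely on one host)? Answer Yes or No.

Total = 855 GB; ⌈855/150⌉ = 6.
7 VMs each exceed half the capacity and cannot share a host, forcing at least 7 hosts.
At least 7 hosts are required, but only 6 are allowed.

No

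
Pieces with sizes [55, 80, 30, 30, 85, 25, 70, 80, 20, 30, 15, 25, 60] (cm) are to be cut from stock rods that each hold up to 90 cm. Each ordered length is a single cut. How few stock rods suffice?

Total = 85 + 80 + 80 + 70 + 60 + 55 + 30 + 30 + 30 + 25 + 25 + 20 + 15 = 605 cm.
Lower bound: ⌈605/90⌉ = 7 stock rods.
A packing using 8 stock rods:
  stock rod 1: 85 = 85
  stock rod 2: 80 = 80
  stock rod 3: 80 = 80
  stock rod 4: 70 + 20 = 90
  stock rod 5: 60 + 30 = 90
  stock rod 6: 55 + 30 = 85
  stock rod 7: 30 + 25 + 25 = 80
  stock rod 8: 15 = 15
No arrangement into 7 stock rods stays within capacity, so 8 is optimal.

8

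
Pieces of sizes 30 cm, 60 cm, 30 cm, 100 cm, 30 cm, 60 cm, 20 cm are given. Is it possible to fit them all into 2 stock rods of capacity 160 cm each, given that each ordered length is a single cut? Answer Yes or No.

Total = 330 cm; ⌈330/160⌉ = 3.
At least 3 stock rods are required, but only 2 are allowed.

No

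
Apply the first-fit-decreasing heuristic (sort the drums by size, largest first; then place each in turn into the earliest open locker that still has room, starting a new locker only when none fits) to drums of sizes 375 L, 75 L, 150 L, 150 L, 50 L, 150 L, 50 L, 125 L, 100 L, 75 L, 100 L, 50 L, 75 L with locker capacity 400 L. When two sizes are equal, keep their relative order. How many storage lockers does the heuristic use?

4

Sorted descending: 375, 150, 150, 150, 125, 100, 100, 75, 75, 75, 50, 50, 50.
  375 → locker 1 (new)  [load 375/400]
  150 → locker 2 (new)  [load 150/400]
  150 → locker 2  [load 300/400]
  150 → locker 3 (new)  [load 150/400]
  125 → locker 3  [load 275/400]
  100 → locker 2  [load 400/400]
  100 → locker 3  [load 375/400]
  75 → locker 4 (new)  [load 75/400]
  75 → locker 4  [load 150/400]
  75 → locker 4  [load 225/400]
  50 → locker 4  [load 275/400]
  50 → locker 4  [load 325/400]
  50 → locker 4  [load 375/400]
4 storage lockers opened.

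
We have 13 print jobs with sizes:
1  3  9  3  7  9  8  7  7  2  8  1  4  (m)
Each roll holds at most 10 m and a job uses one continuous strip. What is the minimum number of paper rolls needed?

Total = 9 + 9 + 8 + 8 + 7 + 7 + 7 + 4 + 3 + 3 + 2 + 1 + 1 = 69 m.
Lower bound: ⌈69/10⌉ = 7 paper rolls.
A packing using 8 paper rolls:
  roll 1: 9 + 1 = 10
  roll 2: 9 + 1 = 10
  roll 3: 8 + 2 = 10
  roll 4: 8 = 8
  roll 5: 7 + 3 = 10
  roll 6: 7 + 3 = 10
  roll 7: 7 = 7
  roll 8: 4 = 4
No arrangement into 7 paper rolls stays within capacity, so 8 is optimal.

8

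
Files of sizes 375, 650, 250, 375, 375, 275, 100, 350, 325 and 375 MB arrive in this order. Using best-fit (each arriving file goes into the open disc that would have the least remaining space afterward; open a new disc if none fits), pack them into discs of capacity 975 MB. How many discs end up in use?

4

  375 → disc 1 (new)  [load 375/975]
  650 → disc 2 (new)  [load 650/975]
  250 → disc 2  [load 900/975]
  375 → disc 1  [load 750/975]
  375 → disc 3 (new)  [load 375/975]
  275 → disc 3  [load 650/975]
  100 → disc 1  [load 850/975]
  350 → disc 4 (new)  [load 350/975]
  325 → disc 3  [load 975/975]
  375 → disc 4  [load 725/975]
4 discs opened.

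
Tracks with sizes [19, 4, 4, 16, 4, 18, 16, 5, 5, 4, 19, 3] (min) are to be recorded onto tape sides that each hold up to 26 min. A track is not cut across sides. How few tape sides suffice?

Total = 19 + 19 + 18 + 16 + 16 + 5 + 5 + 4 + 4 + 4 + 4 + 3 = 117 min.
Lower bound: ⌈117/26⌉ = 5 tape sides.
A packing using 5 tape sides:
  side 1: 19 + 5 = 24
  side 2: 19 + 5 = 24
  side 3: 18 + 4 + 4 = 26
  side 4: 16 + 4 + 4 = 24
  side 5: 16 + 3 = 19
This matches the lower bound, so 5 is optimal.

5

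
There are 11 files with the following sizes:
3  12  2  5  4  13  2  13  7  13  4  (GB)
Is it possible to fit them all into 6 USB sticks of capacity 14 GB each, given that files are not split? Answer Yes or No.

Yes

A valid assignment using 6 USB sticks:
  USB stick 1: 13 = 13
  USB stick 2: 13 = 13
  USB stick 3: 13 = 13
  USB stick 4: 12 + 2 = 14
  USB stick 5: 7 + 5 + 2 = 14
  USB stick 6: 4 + 4 + 3 = 11
Every load is within 14 GB, so 6 USB sticks suffice.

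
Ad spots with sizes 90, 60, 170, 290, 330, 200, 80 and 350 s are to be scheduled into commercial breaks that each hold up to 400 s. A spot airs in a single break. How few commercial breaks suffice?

Total = 350 + 330 + 290 + 200 + 170 + 90 + 80 + 60 = 1570 s.
Lower bound: ⌈1570/400⌉ = 4 commercial breaks.
A packing using 5 commercial breaks:
  break 1: 350 = 350
  break 2: 330 + 60 = 390
  break 3: 290 + 90 = 380
  break 4: 200 + 170 = 370
  break 5: 80 = 80
No arrangement into 4 commercial breaks stays within capacity, so 5 is optimal.

5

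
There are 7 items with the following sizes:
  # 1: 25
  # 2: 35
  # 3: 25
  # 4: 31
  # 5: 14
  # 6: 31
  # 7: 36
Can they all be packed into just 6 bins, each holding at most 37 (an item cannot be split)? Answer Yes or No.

No

Total = 197; ⌈197/37⌉ = 6.
The bound of 6 does not rule out 6, but exhaustive search shows no assignment into 6 bins of capacity 37 exists — the minimum is 7.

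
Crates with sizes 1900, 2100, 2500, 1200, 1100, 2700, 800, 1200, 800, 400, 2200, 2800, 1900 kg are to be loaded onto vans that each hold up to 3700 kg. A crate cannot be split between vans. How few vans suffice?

7

Total = 2800 + 2700 + 2500 + 2200 + 2100 + 1900 + 1900 + 1200 + 1200 + 1100 + 800 + 800 + 400 = 21600 kg.
Lower bound: ⌈21600/3700⌉ = 6 vans.
Also, 7 crates each exceed 1850 kg, and no two of those can share a van, so at least 7 vans are needed.
A packing using 7 vans:
  van 1: 2800 + 800 = 3600
  van 2: 2700 + 800 = 3500
  van 3: 2500 + 1200 = 3700
  van 4: 2200 + 1200 = 3400
  van 5: 2100 + 1100 + 400 = 3600
  van 6: 1900 = 1900
  van 7: 1900 = 1900
This matches the lower bound, so 7 is optimal.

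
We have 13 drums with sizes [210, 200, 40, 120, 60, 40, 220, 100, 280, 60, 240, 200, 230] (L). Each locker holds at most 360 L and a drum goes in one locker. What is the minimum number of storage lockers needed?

Total = 280 + 240 + 230 + 220 + 210 + 200 + 200 + 120 + 100 + 60 + 60 + 40 + 40 = 2000 L.
Lower bound: ⌈2000/360⌉ = 6 storage lockers.
Also, 7 drums each exceed 180 L, and no two of those can share a locker, so at least 7 storage lockers are needed.
A packing using 7 storage lockers:
  locker 1: 280 + 60 = 340
  locker 2: 240 + 120 = 360
  locker 3: 230 + 100 = 330
  locker 4: 220 + 60 + 40 + 40 = 360
  locker 5: 210 = 210
  locker 6: 200 = 200
  locker 7: 200 = 200
This matches the lower bound, so 7 is optimal.

7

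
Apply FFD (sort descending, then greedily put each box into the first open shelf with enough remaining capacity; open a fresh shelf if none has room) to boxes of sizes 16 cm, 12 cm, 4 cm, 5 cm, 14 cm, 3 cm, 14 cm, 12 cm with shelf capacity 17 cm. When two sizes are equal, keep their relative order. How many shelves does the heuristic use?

5

Sorted descending: 16, 14, 14, 12, 12, 5, 4, 3.
  16 → shelf 1 (new)  [load 16/17]
  14 → shelf 2 (new)  [load 14/17]
  14 → shelf 3 (new)  [load 14/17]
  12 → shelf 4 (new)  [load 12/17]
  12 → shelf 5 (new)  [load 12/17]
  5 → shelf 4  [load 17/17]
  4 → shelf 5  [load 16/17]
  3 → shelf 2  [load 17/17]
5 shelves opened.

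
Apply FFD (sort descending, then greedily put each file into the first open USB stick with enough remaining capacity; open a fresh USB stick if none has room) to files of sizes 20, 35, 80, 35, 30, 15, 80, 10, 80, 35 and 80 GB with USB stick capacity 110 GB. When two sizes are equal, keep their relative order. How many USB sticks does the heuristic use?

Sorted descending: 80, 80, 80, 80, 35, 35, 35, 30, 20, 15, 10.
  80 → USB stick 1 (new)  [load 80/110]
  80 → USB stick 2 (new)  [load 80/110]
  80 → USB stick 3 (new)  [load 80/110]
  80 → USB stick 4 (new)  [load 80/110]
  35 → USB stick 5 (new)  [load 35/110]
  35 → USB stick 5  [load 70/110]
  35 → USB stick 5  [load 105/110]
  30 → USB stick 1  [load 110/110]
  20 → USB stick 2  [load 100/110]
  15 → USB stick 3  [load 95/110]
  10 → USB stick 2  [load 110/110]
5 USB sticks opened.

5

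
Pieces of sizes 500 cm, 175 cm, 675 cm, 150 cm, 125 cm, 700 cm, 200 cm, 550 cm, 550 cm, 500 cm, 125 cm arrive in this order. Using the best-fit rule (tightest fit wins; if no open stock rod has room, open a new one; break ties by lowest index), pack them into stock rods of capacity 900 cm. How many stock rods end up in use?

6

  500 → stock rod 1 (new)  [load 500/900]
  175 → stock rod 1  [load 675/900]
  675 → stock rod 2 (new)  [load 675/900]
  150 → stock rod 1  [load 825/900]
  125 → stock rod 2  [load 800/900]
  700 → stock rod 3 (new)  [load 700/900]
  200 → stock rod 3  [load 900/900]
  550 → stock rod 4 (new)  [load 550/900]
  550 → stock rod 5 (new)  [load 550/900]
  500 → stock rod 6 (new)  [load 500/900]
  125 → stock rod 4  [load 675/900]
6 stock rods opened.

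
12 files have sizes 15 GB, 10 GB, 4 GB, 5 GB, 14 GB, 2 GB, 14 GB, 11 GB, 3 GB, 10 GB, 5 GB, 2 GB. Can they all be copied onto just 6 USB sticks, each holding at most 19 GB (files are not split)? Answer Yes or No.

A valid assignment using 6 USB sticks:
  USB stick 1: 15 + 4 = 19
  USB stick 2: 14 + 5 = 19
  USB stick 3: 14 + 5 = 19
  USB stick 4: 11 + 3 + 2 + 2 = 18
  USB stick 5: 10 = 10
  USB stick 6: 10 = 10
Every load is within 19 GB, so 6 USB sticks suffice.

Yes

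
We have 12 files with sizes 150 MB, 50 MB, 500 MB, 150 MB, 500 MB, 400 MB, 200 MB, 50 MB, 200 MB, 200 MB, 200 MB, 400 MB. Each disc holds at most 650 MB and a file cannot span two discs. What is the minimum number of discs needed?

5

Total = 500 + 500 + 400 + 400 + 200 + 200 + 200 + 200 + 150 + 150 + 50 + 50 = 3000 MB.
Lower bound: ⌈3000/650⌉ = 5 discs.
A packing using 5 discs:
  disc 1: 500 + 150 = 650
  disc 2: 500 + 150 = 650
  disc 3: 400 + 200 + 50 = 650
  disc 4: 400 + 200 + 50 = 650
  disc 5: 200 + 200 = 400
This matches the lower bound, so 5 is optimal.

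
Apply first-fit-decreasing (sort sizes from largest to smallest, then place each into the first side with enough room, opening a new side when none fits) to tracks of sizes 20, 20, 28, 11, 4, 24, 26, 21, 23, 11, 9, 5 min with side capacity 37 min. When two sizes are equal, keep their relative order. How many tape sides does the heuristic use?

7

Sorted descending: 28, 26, 24, 23, 21, 20, 20, 11, 11, 9, 5, 4.
  28 → side 1 (new)  [load 28/37]
  26 → side 2 (new)  [load 26/37]
  24 → side 3 (new)  [load 24/37]
  23 → side 4 (new)  [load 23/37]
  21 → side 5 (new)  [load 21/37]
  20 → side 6 (new)  [load 20/37]
  20 → side 7 (new)  [load 20/37]
  11 → side 2  [load 37/37]
  11 → side 3  [load 35/37]
  9 → side 1  [load 37/37]
  5 → side 4  [load 28/37]
  4 → side 4  [load 32/37]
7 tape sides opened.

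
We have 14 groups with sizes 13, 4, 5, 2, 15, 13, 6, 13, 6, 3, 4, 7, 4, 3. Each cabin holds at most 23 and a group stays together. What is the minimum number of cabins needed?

Total = 15 + 13 + 13 + 13 + 7 + 6 + 6 + 5 + 4 + 4 + 4 + 3 + 3 + 2 = 98.
Lower bound: ⌈98/23⌉ = 5 cabins.
A packing using 5 cabins:
  cabin 1: 15 + 7 = 22
  cabin 2: 13 + 6 + 4 = 23
  cabin 3: 13 + 6 + 4 = 23
  cabin 4: 13 + 5 + 4 = 22
  cabin 5: 3 + 3 + 2 = 8
This matches the lower bound, so 5 is optimal.

5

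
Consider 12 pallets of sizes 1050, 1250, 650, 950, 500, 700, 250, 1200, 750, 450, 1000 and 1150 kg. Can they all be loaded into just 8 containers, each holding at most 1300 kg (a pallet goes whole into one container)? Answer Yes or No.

No

Total = 9900 kg; ⌈9900/1300⌉ = 8.
The bound of 8 does not rule out 8, but exhaustive search shows no assignment into 8 containers of capacity 1300 kg exists — the minimum is 9.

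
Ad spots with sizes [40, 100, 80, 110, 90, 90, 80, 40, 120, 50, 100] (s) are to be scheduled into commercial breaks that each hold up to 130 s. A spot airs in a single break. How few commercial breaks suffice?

8

Total = 120 + 110 + 100 + 100 + 90 + 90 + 80 + 80 + 50 + 40 + 40 = 900 s.
Lower bound: ⌈900/130⌉ = 7 commercial breaks.
Also, 8 ad spots each exceed 65 s, and no two of those can share a break, so at least 8 commercial breaks are needed.
A packing using 8 commercial breaks:
  break 1: 120 = 120
  break 2: 110 = 110
  break 3: 100 = 100
  break 4: 100 = 100
  break 5: 90 + 40 = 130
  break 6: 90 + 40 = 130
  break 7: 80 + 50 = 130
  break 8: 80 = 80
This matches the lower bound, so 8 is optimal.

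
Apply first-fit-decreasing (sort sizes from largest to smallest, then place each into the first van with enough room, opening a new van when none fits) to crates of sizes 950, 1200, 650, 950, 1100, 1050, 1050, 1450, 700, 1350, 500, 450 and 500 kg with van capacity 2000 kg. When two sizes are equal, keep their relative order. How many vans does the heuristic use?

7

Sorted descending: 1450, 1350, 1200, 1100, 1050, 1050, 950, 950, 700, 650, 500, 500, 450.
  1450 → van 1 (new)  [load 1450/2000]
  1350 → van 2 (new)  [load 1350/2000]
  1200 → van 3 (new)  [load 1200/2000]
  1100 → van 4 (new)  [load 1100/2000]
  1050 → van 5 (new)  [load 1050/2000]
  1050 → van 6 (new)  [load 1050/2000]
  950 → van 5  [load 2000/2000]
  950 → van 6  [load 2000/2000]
  700 → van 3  [load 1900/2000]
  650 → van 2  [load 2000/2000]
  500 → van 1  [load 1950/2000]
  500 → van 4  [load 1600/2000]
  450 → van 7 (new)  [load 450/2000]
7 vans opened.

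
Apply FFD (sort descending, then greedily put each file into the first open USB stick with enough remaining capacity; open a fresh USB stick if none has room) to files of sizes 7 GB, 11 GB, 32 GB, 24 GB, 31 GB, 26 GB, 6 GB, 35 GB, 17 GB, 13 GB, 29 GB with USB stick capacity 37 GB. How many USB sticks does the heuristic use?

Sorted descending: 35, 32, 31, 29, 26, 24, 17, 13, 11, 7, 6.
  35 → USB stick 1 (new)  [load 35/37]
  32 → USB stick 2 (new)  [load 32/37]
  31 → USB stick 3 (new)  [load 31/37]
  29 → USB stick 4 (new)  [load 29/37]
  26 → USB stick 5 (new)  [load 26/37]
  24 → USB stick 6 (new)  [load 24/37]
  17 → USB stick 7 (new)  [load 17/37]
  13 → USB stick 6  [load 37/37]
  11 → USB stick 5  [load 37/37]
  7 → USB stick 4  [load 36/37]
  6 → USB stick 3  [load 37/37]
7 USB sticks opened.

7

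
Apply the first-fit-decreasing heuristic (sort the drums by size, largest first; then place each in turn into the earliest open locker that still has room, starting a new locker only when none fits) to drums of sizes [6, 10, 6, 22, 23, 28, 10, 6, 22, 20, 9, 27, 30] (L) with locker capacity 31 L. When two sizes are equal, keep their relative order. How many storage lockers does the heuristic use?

8

Sorted descending: 30, 28, 27, 23, 22, 22, 20, 10, 10, 9, 6, 6, 6.
  30 → locker 1 (new)  [load 30/31]
  28 → locker 2 (new)  [load 28/31]
  27 → locker 3 (new)  [load 27/31]
  23 → locker 4 (new)  [load 23/31]
  22 → locker 5 (new)  [load 22/31]
  22 → locker 6 (new)  [load 22/31]
  20 → locker 7 (new)  [load 20/31]
  10 → locker 7  [load 30/31]
  10 → locker 8 (new)  [load 10/31]
  9 → locker 5  [load 31/31]
  6 → locker 4  [load 29/31]
  6 → locker 6  [load 28/31]
  6 → locker 8  [load 16/31]
8 storage lockers opened.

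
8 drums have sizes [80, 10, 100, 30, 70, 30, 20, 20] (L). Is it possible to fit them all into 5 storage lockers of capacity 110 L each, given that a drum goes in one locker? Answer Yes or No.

A valid assignment using 4 storage lockers:
  locker 1: 100 + 10 = 110
  locker 2: 80 + 30 = 110
  locker 3: 70 + 30 = 100
  locker 4: 20 + 20 = 40
That uses only 4 ≤ 5, so 5 storage lockers are enough.

Yes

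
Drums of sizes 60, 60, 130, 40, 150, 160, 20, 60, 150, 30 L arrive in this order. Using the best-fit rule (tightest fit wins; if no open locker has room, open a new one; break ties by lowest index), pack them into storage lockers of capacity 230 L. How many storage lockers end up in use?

5

  60 → locker 1 (new)  [load 60/230]
  60 → locker 1  [load 120/230]
  130 → locker 2 (new)  [load 130/230]
  40 → locker 2  [load 170/230]
  150 → locker 3 (new)  [load 150/230]
  160 → locker 4 (new)  [load 160/230]
  20 → locker 2  [load 190/230]
  60 → locker 4  [load 220/230]
  150 → locker 5 (new)  [load 150/230]
  30 → locker 2  [load 220/230]
5 storage lockers opened.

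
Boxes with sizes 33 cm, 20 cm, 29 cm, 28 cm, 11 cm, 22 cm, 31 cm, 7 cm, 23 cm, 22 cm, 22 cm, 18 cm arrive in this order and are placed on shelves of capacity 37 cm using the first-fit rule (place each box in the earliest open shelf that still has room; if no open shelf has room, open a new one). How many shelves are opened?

10

  33 → shelf 1 (new)  [load 33/37]
  20 → shelf 2 (new)  [load 20/37]
  29 → shelf 3 (new)  [load 29/37]
  28 → shelf 4 (new)  [load 28/37]
  11 → shelf 2  [load 31/37]
  22 → shelf 5 (new)  [load 22/37]
  31 → shelf 6 (new)  [load 31/37]
  7 → shelf 3  [load 36/37]
  23 → shelf 7 (new)  [load 23/37]
  22 → shelf 8 (new)  [load 22/37]
  22 → shelf 9 (new)  [load 22/37]
  18 → shelf 10 (new)  [load 18/37]
10 shelves opened.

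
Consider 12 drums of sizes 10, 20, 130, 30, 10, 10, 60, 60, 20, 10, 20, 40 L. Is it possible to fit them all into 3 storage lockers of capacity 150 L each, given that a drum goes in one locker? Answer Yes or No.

Yes

A valid assignment using 3 storage lockers:
  locker 1: 130 + 20 = 150
  locker 2: 60 + 60 + 30 = 150
  locker 3: 40 + 20 + 20 + 10 + 10 + 10 + 10 = 120
Every load is within 150 L, so 3 storage lockers suffice.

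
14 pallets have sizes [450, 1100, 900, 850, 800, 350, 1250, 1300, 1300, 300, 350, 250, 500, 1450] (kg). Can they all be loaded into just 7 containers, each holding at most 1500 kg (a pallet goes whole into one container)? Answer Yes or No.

Total = 11150 kg; ⌈11150/1500⌉ = 8.
At least 8 containers are required, but only 7 are allowed.

No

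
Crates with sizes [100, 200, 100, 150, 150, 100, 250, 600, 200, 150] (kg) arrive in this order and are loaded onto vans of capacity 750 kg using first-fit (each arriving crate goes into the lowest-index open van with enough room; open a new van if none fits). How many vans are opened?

  100 → van 1 (new)  [load 100/750]
  200 → van 1  [load 300/750]
  100 → van 1  [load 400/750]
  150 → van 1  [load 550/750]
  150 → van 1  [load 700/750]
  100 → van 2 (new)  [load 100/750]
  250 → van 2  [load 350/750]
  600 → van 3 (new)  [load 600/750]
  200 → van 2  [load 550/750]
  150 → van 2  [load 700/750]
3 vans opened.

3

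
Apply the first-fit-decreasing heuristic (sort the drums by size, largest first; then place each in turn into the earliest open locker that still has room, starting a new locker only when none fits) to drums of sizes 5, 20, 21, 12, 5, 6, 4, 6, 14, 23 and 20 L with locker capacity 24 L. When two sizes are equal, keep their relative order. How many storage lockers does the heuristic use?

Sorted descending: 23, 21, 20, 20, 14, 12, 6, 6, 5, 5, 4.
  23 → locker 1 (new)  [load 23/24]
  21 → locker 2 (new)  [load 21/24]
  20 → locker 3 (new)  [load 20/24]
  20 → locker 4 (new)  [load 20/24]
  14 → locker 5 (new)  [load 14/24]
  12 → locker 6 (new)  [load 12/24]
  6 → locker 5  [load 20/24]
  6 → locker 6  [load 18/24]
  5 → locker 6  [load 23/24]
  5 → locker 7 (new)  [load 5/24]
  4 → locker 3  [load 24/24]
7 storage lockers opened.

7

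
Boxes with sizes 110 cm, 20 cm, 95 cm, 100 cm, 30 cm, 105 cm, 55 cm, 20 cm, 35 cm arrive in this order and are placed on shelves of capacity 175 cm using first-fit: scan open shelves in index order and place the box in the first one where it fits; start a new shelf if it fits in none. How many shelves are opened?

  110 → shelf 1 (new)  [load 110/175]
  20 → shelf 1  [load 130/175]
  95 → shelf 2 (new)  [load 95/175]
  100 → shelf 3 (new)  [load 100/175]
  30 → shelf 1  [load 160/175]
  105 → shelf 4 (new)  [load 105/175]
  55 → shelf 2  [load 150/175]
  20 → shelf 2  [load 170/175]
  35 → shelf 3  [load 135/175]
4 shelves opened.

4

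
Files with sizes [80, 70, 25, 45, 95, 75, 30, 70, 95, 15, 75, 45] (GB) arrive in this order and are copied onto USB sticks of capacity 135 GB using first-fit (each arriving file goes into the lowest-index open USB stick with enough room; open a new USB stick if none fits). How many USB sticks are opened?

7

  80 → USB stick 1 (new)  [load 80/135]
  70 → USB stick 2 (new)  [load 70/135]
  25 → USB stick 1  [load 105/135]
  45 → USB stick 2  [load 115/135]
  95 → USB stick 3 (new)  [load 95/135]
  75 → USB stick 4 (new)  [load 75/135]
  30 → USB stick 1  [load 135/135]
  70 → USB stick 5 (new)  [load 70/135]
  95 → USB stick 6 (new)  [load 95/135]
  15 → USB stick 2  [load 130/135]
  75 → USB stick 7 (new)  [load 75/135]
  45 → USB stick 4  [load 120/135]
7 USB sticks opened.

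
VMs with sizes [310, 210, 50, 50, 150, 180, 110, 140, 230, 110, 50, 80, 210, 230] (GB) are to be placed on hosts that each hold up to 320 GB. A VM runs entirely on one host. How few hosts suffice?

Total = 310 + 230 + 230 + 210 + 210 + 180 + 150 + 140 + 110 + 110 + 80 + 50 + 50 + 50 = 2110 GB.
Lower bound: ⌈2110/320⌉ = 7 hosts.
A packing using 7 hosts:
  host 1: 310 = 310
  host 2: 230 + 80 = 310
  host 3: 230 + 50 = 280
  host 4: 210 + 110 = 320
  host 5: 210 + 110 = 320
  host 6: 180 + 140 = 320
  host 7: 150 + 50 + 50 = 250
This matches the lower bound, so 7 is optimal.

7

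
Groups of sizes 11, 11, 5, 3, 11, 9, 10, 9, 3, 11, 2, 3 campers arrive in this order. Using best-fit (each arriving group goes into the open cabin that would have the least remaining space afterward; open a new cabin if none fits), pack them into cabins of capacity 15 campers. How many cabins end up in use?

7

  11 → cabin 1 (new)  [load 11/15]
  11 → cabin 2 (new)  [load 11/15]
  5 → cabin 3 (new)  [load 5/15]
  3 → cabin 1  [load 14/15]
  11 → cabin 4 (new)  [load 11/15]
  9 → cabin 3  [load 14/15]
  10 → cabin 5 (new)  [load 10/15]
  9 → cabin 6 (new)  [load 9/15]
  3 → cabin 2  [load 14/15]
  11 → cabin 7 (new)  [load 11/15]
  2 → cabin 4  [load 13/15]
  3 → cabin 7  [load 14/15]
7 cabins opened.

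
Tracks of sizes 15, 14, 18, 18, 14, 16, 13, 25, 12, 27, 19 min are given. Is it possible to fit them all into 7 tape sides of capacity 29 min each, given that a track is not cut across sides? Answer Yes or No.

Total = 191 min; ⌈191/29⌉ = 7.
The bound of 7 does not rule out 7, but exhaustive search shows no assignment into 7 tape sides of capacity 29 min exists — the minimum is 8.

No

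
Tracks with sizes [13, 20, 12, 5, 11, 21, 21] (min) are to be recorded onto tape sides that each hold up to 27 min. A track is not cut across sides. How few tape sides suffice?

Total = 21 + 21 + 20 + 13 + 12 + 11 + 5 = 103 min.
Lower bound: ⌈103/27⌉ = 4 tape sides.
A packing using 5 tape sides:
  side 1: 21 + 5 = 26
  side 2: 21 = 21
  side 3: 20 = 20
  side 4: 13 + 12 = 25
  side 5: 11 = 11
No arrangement into 4 tape sides stays within capacity, so 5 is optimal.

5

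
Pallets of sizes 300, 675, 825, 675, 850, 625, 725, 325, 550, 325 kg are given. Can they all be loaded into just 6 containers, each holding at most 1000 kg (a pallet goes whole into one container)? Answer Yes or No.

Total = 5875 kg; ⌈5875/1000⌉ = 6.
7 pallets each exceed half the capacity and cannot share a container, forcing at least 7 containers.
At least 7 containers are required, but only 6 are allowed.

No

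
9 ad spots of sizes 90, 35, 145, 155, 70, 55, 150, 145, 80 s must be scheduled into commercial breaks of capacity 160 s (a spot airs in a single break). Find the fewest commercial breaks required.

Total = 155 + 150 + 145 + 145 + 90 + 80 + 70 + 55 + 35 = 925 s.
Lower bound: ⌈925/160⌉ = 6 commercial breaks.
A packing using 7 commercial breaks:
  break 1: 155 = 155
  break 2: 150 = 150
  break 3: 145 = 145
  break 4: 145 = 145
  break 5: 90 + 70 = 160
  break 6: 80 + 55 = 135
  break 7: 35 = 35
No arrangement into 6 commercial breaks stays within capacity, so 7 is optimal.

7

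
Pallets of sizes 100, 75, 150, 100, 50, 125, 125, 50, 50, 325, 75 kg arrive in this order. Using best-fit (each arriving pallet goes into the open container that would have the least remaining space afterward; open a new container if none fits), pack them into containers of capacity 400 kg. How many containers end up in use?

4

  100 → container 1 (new)  [load 100/400]
  75 → container 1  [load 175/400]
  150 → container 1  [load 325/400]
  100 → container 2 (new)  [load 100/400]
  50 → container 1  [load 375/400]
  125 → container 2  [load 225/400]
  125 → container 2  [load 350/400]
  50 → container 2  [load 400/400]
  50 → container 3 (new)  [load 50/400]
  325 → container 3  [load 375/400]
  75 → container 4 (new)  [load 75/400]
4 containers opened.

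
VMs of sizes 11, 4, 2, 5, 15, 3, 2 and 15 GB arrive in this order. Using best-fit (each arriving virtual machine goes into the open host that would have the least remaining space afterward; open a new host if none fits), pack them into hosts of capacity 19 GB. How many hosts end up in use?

  11 → host 1 (new)  [load 11/19]
  4 → host 1  [load 15/19]
  2 → host 1  [load 17/19]
  5 → host 2 (new)  [load 5/19]
  15 → host 3 (new)  [load 15/19]
  3 → host 3  [load 18/19]
  2 → host 1  [load 19/19]
  15 → host 4 (new)  [load 15/19]
4 hosts opened.

4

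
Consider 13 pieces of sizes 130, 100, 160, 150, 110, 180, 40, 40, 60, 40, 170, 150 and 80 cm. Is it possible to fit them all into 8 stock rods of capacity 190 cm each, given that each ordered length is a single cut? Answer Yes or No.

A valid assignment using 8 stock rods:
  stock rod 1: 180 = 180
  stock rod 2: 170 = 170
  stock rod 3: 160 = 160
  stock rod 4: 150 + 40 = 190
  stock rod 5: 150 + 40 = 190
  stock rod 6: 130 + 60 = 190
  stock rod 7: 110 + 80 = 190
  stock rod 8: 100 + 40 = 140
Every load is within 190 cm, so 8 stock rods suffice.

Yes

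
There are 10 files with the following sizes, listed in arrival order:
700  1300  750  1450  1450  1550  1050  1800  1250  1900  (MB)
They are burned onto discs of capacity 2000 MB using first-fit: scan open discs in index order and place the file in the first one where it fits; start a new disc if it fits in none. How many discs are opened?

8

  700 → disc 1 (new)  [load 700/2000]
  1300 → disc 1  [load 2000/2000]
  750 → disc 2 (new)  [load 750/2000]
  1450 → disc 3 (new)  [load 1450/2000]
  1450 → disc 4 (new)  [load 1450/2000]
  1550 → disc 5 (new)  [load 1550/2000]
  1050 → disc 2  [load 1800/2000]
  1800 → disc 6 (new)  [load 1800/2000]
  1250 → disc 7 (new)  [load 1250/2000]
  1900 → disc 8 (new)  [load 1900/2000]
8 discs opened.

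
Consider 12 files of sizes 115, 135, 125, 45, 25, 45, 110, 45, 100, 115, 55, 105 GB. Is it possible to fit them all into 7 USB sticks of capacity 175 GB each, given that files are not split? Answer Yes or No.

A valid assignment using 7 USB sticks:
  USB stick 1: 135 + 25 = 160
  USB stick 2: 125 + 45 = 170
  USB stick 3: 115 + 55 = 170
  USB stick 4: 115 + 45 = 160
  USB stick 5: 110 + 45 = 155
  USB stick 6: 105 = 105
  USB stick 7: 100 = 100
Every load is within 175 GB, so 7 USB sticks suffice.

Yes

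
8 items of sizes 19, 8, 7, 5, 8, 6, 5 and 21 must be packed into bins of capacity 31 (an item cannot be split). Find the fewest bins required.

Total = 21 + 19 + 8 + 8 + 7 + 6 + 5 + 5 = 79.
Lower bound: ⌈79/31⌉ = 3 bins.
A packing using 3 bins:
  bin 1: 21 + 8 = 29
  bin 2: 19 + 8 = 27
  bin 3: 7 + 6 + 5 + 5 = 23
This matches the lower bound, so 3 is optimal.

3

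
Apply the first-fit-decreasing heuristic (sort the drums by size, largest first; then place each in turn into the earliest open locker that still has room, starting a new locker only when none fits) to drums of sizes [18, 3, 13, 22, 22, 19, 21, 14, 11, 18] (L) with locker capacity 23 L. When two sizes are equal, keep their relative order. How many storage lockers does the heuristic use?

Sorted descending: 22, 22, 21, 19, 18, 18, 14, 13, 11, 3.
  22 → locker 1 (new)  [load 22/23]
  22 → locker 2 (new)  [load 22/23]
  21 → locker 3 (new)  [load 21/23]
  19 → locker 4 (new)  [load 19/23]
  18 → locker 5 (new)  [load 18/23]
  18 → locker 6 (new)  [load 18/23]
  14 → locker 7 (new)  [load 14/23]
  13 → locker 8 (new)  [load 13/23]
  11 → locker 9 (new)  [load 11/23]
  3 → locker 4  [load 22/23]
9 storage lockers opened.

9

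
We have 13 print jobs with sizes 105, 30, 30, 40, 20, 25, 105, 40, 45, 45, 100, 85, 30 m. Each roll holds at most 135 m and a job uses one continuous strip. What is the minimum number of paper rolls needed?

Total = 105 + 105 + 100 + 85 + 45 + 45 + 40 + 40 + 30 + 30 + 30 + 25 + 20 = 700 m.
Lower bound: ⌈700/135⌉ = 6 paper rolls.
A packing using 6 paper rolls:
  roll 1: 105 + 30 = 135
  roll 2: 105 + 30 = 135
  roll 3: 100 + 30 = 130
  roll 4: 85 + 45 = 130
  roll 5: 45 + 40 + 40 = 125
  roll 6: 25 + 20 = 45
This matches the lower bound, so 6 is optimal.

6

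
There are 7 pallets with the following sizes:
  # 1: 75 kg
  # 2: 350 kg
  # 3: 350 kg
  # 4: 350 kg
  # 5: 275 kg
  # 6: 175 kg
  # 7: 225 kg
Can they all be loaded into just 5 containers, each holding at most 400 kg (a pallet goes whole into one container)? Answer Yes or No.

A valid assignment using 5 containers:
  container 1: 350 = 350
  container 2: 350 = 350
  container 3: 350 = 350
  container 4: 275 + 75 = 350
  container 5: 225 + 175 = 400
Every load is within 400 kg, so 5 containers suffice.

Yes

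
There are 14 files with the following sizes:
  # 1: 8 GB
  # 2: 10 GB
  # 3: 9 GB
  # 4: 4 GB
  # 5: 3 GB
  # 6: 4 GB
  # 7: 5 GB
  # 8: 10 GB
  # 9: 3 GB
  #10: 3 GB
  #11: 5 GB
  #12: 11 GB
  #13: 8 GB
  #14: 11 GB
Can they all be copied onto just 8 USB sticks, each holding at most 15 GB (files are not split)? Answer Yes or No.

A valid assignment using 7 USB sticks:
  USB stick 1: 11 + 4 = 15
  USB stick 2: 11 + 4 = 15
  USB stick 3: 10 + 5 = 15
  USB stick 4: 10 + 5 = 15
  USB stick 5: 9 + 3 + 3 = 15
  USB stick 6: 8 + 3 = 11
  USB stick 7: 8 = 8
That uses only 7 ≤ 8, so 8 USB sticks are enough.

Yes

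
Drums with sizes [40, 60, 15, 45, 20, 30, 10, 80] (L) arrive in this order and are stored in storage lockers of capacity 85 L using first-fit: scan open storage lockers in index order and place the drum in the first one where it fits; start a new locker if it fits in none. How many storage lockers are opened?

  40 → locker 1 (new)  [load 40/85]
  60 → locker 2 (new)  [load 60/85]
  15 → locker 1  [load 55/85]
  45 → locker 3 (new)  [load 45/85]
  20 → locker 1  [load 75/85]
  30 → locker 3  [load 75/85]
  10 → locker 1  [load 85/85]
  80 → locker 4 (new)  [load 80/85]
4 storage lockers opened.

4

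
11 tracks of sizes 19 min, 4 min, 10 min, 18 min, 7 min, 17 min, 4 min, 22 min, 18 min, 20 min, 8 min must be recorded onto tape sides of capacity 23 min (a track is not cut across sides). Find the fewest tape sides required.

8

Total = 22 + 20 + 19 + 18 + 18 + 17 + 10 + 8 + 7 + 4 + 4 = 147 min.
Lower bound: ⌈147/23⌉ = 7 tape sides.
A packing using 8 tape sides:
  side 1: 22 = 22
  side 2: 20 = 20
  side 3: 19 + 4 = 23
  side 4: 18 + 4 = 22
  side 5: 18 = 18
  side 6: 17 = 17
  side 7: 10 + 8 = 18
  side 8: 7 = 7
No arrangement into 7 tape sides stays within capacity, so 8 is optimal.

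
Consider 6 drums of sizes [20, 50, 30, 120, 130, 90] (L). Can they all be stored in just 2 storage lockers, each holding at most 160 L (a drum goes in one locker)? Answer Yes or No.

Total = 440 L; ⌈440/160⌉ = 3.
At least 3 storage lockers are required, but only 2 are allowed.

No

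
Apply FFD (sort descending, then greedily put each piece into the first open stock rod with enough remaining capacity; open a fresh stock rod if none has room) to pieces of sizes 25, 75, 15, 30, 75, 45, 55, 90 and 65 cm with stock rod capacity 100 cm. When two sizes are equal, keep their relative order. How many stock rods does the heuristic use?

Sorted descending: 90, 75, 75, 65, 55, 45, 30, 25, 15.
  90 → stock rod 1 (new)  [load 90/100]
  75 → stock rod 2 (new)  [load 75/100]
  75 → stock rod 3 (new)  [load 75/100]
  65 → stock rod 4 (new)  [load 65/100]
  55 → stock rod 5 (new)  [load 55/100]
  45 → stock rod 5  [load 100/100]
  30 → stock rod 4  [load 95/100]
  25 → stock rod 2  [load 100/100]
  15 → stock rod 3  [load 90/100]
5 stock rods opened.

5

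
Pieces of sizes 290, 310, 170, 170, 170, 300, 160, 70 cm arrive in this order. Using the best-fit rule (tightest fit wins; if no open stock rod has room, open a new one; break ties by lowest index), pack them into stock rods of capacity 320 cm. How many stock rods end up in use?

7

  290 → stock rod 1 (new)  [load 290/320]
  310 → stock rod 2 (new)  [load 310/320]
  170 → stock rod 3 (new)  [load 170/320]
  170 → stock rod 4 (new)  [load 170/320]
  170 → stock rod 5 (new)  [load 170/320]
  300 → stock rod 6 (new)  [load 300/320]
  160 → stock rod 7 (new)  [load 160/320]
  70 → stock rod 3  [load 240/320]
7 stock rods opened.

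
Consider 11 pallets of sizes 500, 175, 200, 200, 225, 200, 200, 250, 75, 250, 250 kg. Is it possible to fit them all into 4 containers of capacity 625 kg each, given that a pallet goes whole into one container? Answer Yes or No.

Total = 2525 kg; ⌈2525/625⌉ = 5.
At least 5 containers are required, but only 4 are allowed.

No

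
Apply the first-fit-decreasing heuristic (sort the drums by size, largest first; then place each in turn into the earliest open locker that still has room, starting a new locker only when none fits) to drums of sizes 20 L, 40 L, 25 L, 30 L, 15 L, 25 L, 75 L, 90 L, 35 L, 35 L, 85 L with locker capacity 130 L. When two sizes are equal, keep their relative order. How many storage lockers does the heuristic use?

Sorted descending: 90, 85, 75, 40, 35, 35, 30, 25, 25, 20, 15.
  90 → locker 1 (new)  [load 90/130]
  85 → locker 2 (new)  [load 85/130]
  75 → locker 3 (new)  [load 75/130]
  40 → locker 1  [load 130/130]
  35 → locker 2  [load 120/130]
  35 → locker 3  [load 110/130]
  30 → locker 4 (new)  [load 30/130]
  25 → locker 4  [load 55/130]
  25 → locker 4  [load 80/130]
  20 → locker 3  [load 130/130]
  15 → locker 4  [load 95/130]
4 storage lockers opened.

4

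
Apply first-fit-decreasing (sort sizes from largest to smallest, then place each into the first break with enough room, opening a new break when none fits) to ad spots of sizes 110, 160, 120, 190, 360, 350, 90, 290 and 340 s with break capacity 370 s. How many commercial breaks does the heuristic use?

Sorted descending: 360, 350, 340, 290, 190, 160, 120, 110, 90.
  360 → break 1 (new)  [load 360/370]
  350 → break 2 (new)  [load 350/370]
  340 → break 3 (new)  [load 340/370]
  290 → break 4 (new)  [load 290/370]
  190 → break 5 (new)  [load 190/370]
  160 → break 5  [load 350/370]
  120 → break 6 (new)  [load 120/370]
  110 → break 6  [load 230/370]
  90 → break 6  [load 320/370]
6 commercial breaks opened.

6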